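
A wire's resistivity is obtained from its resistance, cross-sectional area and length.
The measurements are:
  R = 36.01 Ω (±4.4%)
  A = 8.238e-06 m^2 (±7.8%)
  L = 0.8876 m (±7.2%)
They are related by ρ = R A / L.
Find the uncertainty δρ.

3.84e-05 Ω·m

ρ is a product of powers, so relative uncertainties combine in quadrature:
  (1·δR/R)² = (1×0.0440)² = 0.00194;  (1·δA/A)² = (1×0.0780)² = 0.00608;  (-1·δL/L)² = (-1×0.0720)² = 0.00518
δρ/ρ = √(0.0132) = 0.115
ρ = 0.0003342 Ω·m, so δρ = 0.115 × 0.0003342 = 3.84e-05 Ω·m.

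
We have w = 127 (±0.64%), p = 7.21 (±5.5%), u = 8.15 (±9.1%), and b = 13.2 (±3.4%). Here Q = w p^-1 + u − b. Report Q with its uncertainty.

12.6 ± 1.30

Let h = w·p^-1 = 17.6. δh/h = √((1·δw/w)² + (-1·δp/p)²) = √(4.1e-05 + 0.00302) = 0.0554, so δh = 0.975.
Q = h + u − b: δQ = √(δh² + δu² + δb²) = √(0.951 + 0.550 + 0.201) = 1.30
Q = 12.6.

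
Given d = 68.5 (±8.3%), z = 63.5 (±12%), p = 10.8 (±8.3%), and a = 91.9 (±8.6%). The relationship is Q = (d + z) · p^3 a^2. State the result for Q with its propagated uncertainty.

Let u = d + z = 132. δu = √(δd² + δz²) = √(32.3 + 58.1) = 9.51, so δu/u = 0.0720.
Q is then a monomial in u, p, a:
δQ/Q = √((δu/u)² + (3·δp/p)² + (2·δa/a)²) = √(0.00519 + 0.0620 + 0.0296) = 0.311
Q = 1.4e+09, so δQ = 0.311 × 1.4e+09 = 4.37e+08.

(1.40 ± 0.437) × 10^9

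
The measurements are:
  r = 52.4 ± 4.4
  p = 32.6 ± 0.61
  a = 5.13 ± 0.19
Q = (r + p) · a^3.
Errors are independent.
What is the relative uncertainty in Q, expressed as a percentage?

Let u = r + p = 85.0. δu = √(δr² + δp²) = √(19.4 + 0.372) = 4.44, so δu/u = 0.0523.
Q is then a monomial in u, a:
δQ/Q = √((δu/u)² + (3·δa/a)²) = √(0.00273 + 0.0123) = 0.123

12.3%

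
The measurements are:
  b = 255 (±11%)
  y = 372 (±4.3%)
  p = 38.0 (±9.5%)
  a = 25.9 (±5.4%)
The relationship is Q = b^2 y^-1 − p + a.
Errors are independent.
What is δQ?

Let w = b^2·y^-1 = 175. δw/w = √((2·δb/b)² + (-1·δy/y)²) = √(0.0484 + 0.00185) = 0.224, so δw = 39.2.
Q = w − p + a: δQ = √(δw² + δp² + δa²) = √(1540 + 13.0 + 1.96) = 39.4

39.4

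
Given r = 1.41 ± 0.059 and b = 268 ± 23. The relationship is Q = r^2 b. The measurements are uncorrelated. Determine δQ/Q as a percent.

12.0%

Q is a product of powers, so relative uncertainties combine in quadrature:
  (2·δr/r)² = (2×0.0418)² = 0.00700;  (1·δb/b)² = (1×0.0858)² = 0.00737
δQ/Q = √(0.0144) = 0.120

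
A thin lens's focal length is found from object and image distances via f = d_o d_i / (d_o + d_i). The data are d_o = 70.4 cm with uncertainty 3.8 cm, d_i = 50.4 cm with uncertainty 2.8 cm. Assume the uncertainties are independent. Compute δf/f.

∂f/∂d_o = (d_i/(d_o+d_i))² = 0.174;  ∂f/∂d_i = (d_o/(d_o+d_i))² = 0.340
δf = √((∂f/∂d_o · δd_o)² + (∂f/∂d_i · δd_i)²) = √(0.438 + 0.904) = 1.16 cm
f = 29.4 cm, so δf/f = 1.16/29.4 = 0.0394.

0.0394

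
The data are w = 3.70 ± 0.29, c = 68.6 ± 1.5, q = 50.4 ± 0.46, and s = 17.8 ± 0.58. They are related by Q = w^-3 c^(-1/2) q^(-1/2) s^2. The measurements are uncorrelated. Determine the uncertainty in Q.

For a monomial Q ∝ w^-3, c^(-1/2), q^(-1/2), s^2, fractional errors add in quadrature:
  (-3·δw/w)² = (-3×0.0784)² = 0.0553;  (−½·δc/c)² = (-0.5×0.0219)² = 0.000120;  (−½·δq/q)² = (-0.5×0.00913)² = 2.08e-05;  (2·δs/s)² = (2×0.0326)² = 0.00425
δQ/Q = √(0.0597) = 0.244
Q = 0.106, so δQ = 0.244 × 0.106 = 0.0260.

0.0260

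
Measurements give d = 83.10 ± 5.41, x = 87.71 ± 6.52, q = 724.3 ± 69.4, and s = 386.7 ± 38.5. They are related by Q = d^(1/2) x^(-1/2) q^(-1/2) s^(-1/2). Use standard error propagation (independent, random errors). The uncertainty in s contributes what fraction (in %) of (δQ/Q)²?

34.3%

(δQ/Q)² = (½·δd/d)² + (−½·δx/x)² + (−½·δq/q)² + (−½·δs/s)²
  d term: (0.5×0.0651)² = 0.00106
  x term: (-0.5×0.0743)² = 0.00138
  q term: (-0.5×0.0958)² = 0.00230
  s term: (-0.5×0.0996)² = 0.00248
Total = 0.00721. Share from s = 0.00248/0.00721 = 0.343.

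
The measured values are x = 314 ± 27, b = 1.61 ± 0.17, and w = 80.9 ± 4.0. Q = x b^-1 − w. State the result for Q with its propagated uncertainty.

114 ± 26.9

Let p = x·b^-1 = 195. δp/p = √((1·δx/x)² + (-1·δb/b)²) = √(0.00739 + 0.0111) = 0.136, so δp = 26.6.
Q = p − w: δQ = √(δp² + δw²) = √(705 + 16.0) = 26.9
Q = 114.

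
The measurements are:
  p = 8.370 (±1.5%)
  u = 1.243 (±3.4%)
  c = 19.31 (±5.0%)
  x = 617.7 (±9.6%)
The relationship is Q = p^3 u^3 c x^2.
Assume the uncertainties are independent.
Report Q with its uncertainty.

Each factor contributes (exponent × relative error)² to (δQ/Q)²:
  (3·δp/p)² = (3×0.0150)² = 0.00203;  (3·δu/u)² = (3×0.0340)² = 0.0104;  (1·δc/c)² = (1×0.0500)² = 0.00250;  (2·δx/x)² = (2×0.0960)² = 0.0369
δQ/Q = √(0.0518) = 0.228
Q = 8.297e+09, so δQ = 0.228 × 8.297e+09 = 1.89e+09.

(8.297 ± 1.89) × 10^9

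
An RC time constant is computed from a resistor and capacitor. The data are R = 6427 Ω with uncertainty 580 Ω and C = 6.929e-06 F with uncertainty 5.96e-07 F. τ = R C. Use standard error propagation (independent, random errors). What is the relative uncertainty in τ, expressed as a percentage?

12.5%

Products/powers → add relative errors in quadrature, weighted by exponent:
  (1·δR/R)² = (1×0.0902)² = 0.00814;  (1·δC/C)² = (1×0.0860)² = 0.00740
δτ/τ = √(0.0155) = 0.125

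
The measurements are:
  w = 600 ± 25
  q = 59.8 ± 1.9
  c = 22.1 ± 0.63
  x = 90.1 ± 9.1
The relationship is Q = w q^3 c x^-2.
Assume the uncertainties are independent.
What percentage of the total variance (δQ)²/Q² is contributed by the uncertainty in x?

(δQ/Q)² = (1·δw/w)² + (3·δq/q)² + (1·δc/c)² + (-2·δx/x)²
  w term: (1×0.0417)² = 0.00174
  q term: (3×0.0318)² = 0.00909
  c term: (1×0.0285)² = 0.000813
  x term: (-2×0.101)² = 0.0408
Total = 0.0524. Share from x = 0.0408/0.0524 = 0.778.

77.8%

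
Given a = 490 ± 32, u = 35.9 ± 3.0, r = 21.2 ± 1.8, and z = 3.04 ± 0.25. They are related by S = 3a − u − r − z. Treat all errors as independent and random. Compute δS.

Sums and differences: (δS)² = Σ (cᵢ δxᵢ)².
  (3·δa)² = 9220;  (δu)² = 9.00;  (δr)² = 3.24;  (δz)² = 0.0625
δS = √(9230) = 96.1

96.1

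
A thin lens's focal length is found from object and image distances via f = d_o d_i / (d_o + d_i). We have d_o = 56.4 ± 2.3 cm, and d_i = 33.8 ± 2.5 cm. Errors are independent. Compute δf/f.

∂f/∂d_o = (d_i/(d_o+d_i))² = 0.140;  ∂f/∂d_i = (d_o/(d_o+d_i))² = 0.391
δf = √((∂f/∂d_o · δd_o)² + (∂f/∂d_i · δd_i)²) = √(0.104 + 0.955) = 1.03 cm
f = 21.1 cm, so δf/f = 1.03/21.1 = 0.0487.

0.0487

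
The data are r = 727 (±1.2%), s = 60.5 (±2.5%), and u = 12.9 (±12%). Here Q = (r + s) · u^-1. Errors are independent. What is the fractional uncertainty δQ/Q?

0.121

Let w = r + s = 788. δw = √(δr² + δs²) = √(76.1 + 2.29) = 8.85, so δw/w = 0.0112.
Q is then a monomial in w, u:
δQ/Q = √((δw/w)² + (-1·δu/u)²) = √(0.000126 + 0.0144) = 0.121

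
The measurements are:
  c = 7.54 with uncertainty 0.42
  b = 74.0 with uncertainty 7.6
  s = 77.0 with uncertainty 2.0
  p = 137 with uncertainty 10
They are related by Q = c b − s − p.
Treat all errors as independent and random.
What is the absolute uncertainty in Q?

Let w = c·b = 558. δw/w = √((1·δc/c)² + (1·δb/b)²) = √(0.00310 + 0.0105) = 0.117, so δw = 65.2.
Q = w − s − p: δQ = √(δw² + δs² + δp²) = √(4250 + 4.00 + 100) = 66.0

66.0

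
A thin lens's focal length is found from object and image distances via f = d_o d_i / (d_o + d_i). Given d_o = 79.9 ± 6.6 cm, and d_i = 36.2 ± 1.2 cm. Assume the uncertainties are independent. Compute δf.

∂f/∂d_o = (d_i/(d_o+d_i))² = 0.0972;  ∂f/∂d_i = (d_o/(d_o+d_i))² = 0.474
δf = √((∂f/∂d_o · δd_o)² + (∂f/∂d_i · δd_i)²) = √(0.412 + 0.323) = 0.857 cm

0.857 cm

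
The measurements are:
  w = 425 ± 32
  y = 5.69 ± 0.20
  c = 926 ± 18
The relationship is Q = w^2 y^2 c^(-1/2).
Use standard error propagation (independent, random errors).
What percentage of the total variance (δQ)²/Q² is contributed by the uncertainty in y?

(δQ/Q)² = (2·δw/w)² + (2·δy/y)² + (−½·δc/c)²
  w term: (2×0.0753)² = 0.0227
  y term: (2×0.0351)² = 0.00494
  c term: (-0.5×0.0194)² = 9.45e-05
Total = 0.0277. Share from y = 0.00494/0.0277 = 0.178.

17.8%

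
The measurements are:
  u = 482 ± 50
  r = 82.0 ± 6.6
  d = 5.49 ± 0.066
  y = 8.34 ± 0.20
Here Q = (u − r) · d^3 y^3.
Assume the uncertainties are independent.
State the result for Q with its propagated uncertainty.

Let w = u − r = 400. δw = √(δu² + δr²) = √(2500 + 43.6) = 50.4, so δw/w = 0.126.
Q is then a monomial in w, d, y:
δQ/Q = √((δw/w)² + (3·δd/d)² + (3·δy/y)²) = √(0.0159 + 0.00130 + 0.00518) = 0.150
Q = 3.84e+07, so δQ = 0.150 × 3.84e+07 = 5.74e+06.

(3.84 ± 0.574) × 10^7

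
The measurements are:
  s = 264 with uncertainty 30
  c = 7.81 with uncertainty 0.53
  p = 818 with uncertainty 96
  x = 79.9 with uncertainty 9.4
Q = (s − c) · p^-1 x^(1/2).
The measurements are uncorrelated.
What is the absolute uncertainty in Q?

Let u = s − c = 256. δu = √(δs² + δc²) = √(900 + 0.281) = 30.0, so δu/u = 0.117.
Q is then a monomial in u, p, x:
δQ/Q = √((δu/u)² + (-1·δp/p)² + (½·δx/x)²) = √(0.0137 + 0.0138 + 0.00346) = 0.176
Q = 2.80, so δQ = 0.176 × 2.80 = 0.493.

0.493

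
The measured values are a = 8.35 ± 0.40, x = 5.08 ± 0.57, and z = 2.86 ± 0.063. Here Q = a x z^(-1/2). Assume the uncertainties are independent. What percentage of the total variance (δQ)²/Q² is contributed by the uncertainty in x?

83.9%

(δQ/Q)² = (1·δa/a)² + (1·δx/x)² + (−½·δz/z)²
  a term: (1×0.0479)² = 0.00229
  x term: (1×0.112)² = 0.0126
  z term: (-0.5×0.0220)² = 0.000121
Total = 0.0150. Share from x = 0.0126/0.0150 = 0.839.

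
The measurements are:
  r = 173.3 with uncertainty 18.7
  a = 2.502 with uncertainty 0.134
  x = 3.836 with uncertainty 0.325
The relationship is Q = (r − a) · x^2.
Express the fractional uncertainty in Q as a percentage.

Let u = r − a = 170.8. δu = √(δr² + δa²) = √(350 + 0.0180) = 18.7, so δu/u = 0.109.
Q is then a monomial in u, x:
δQ/Q = √((δu/u)² + (2·δx/x)²) = √(0.0120 + 0.0287) = 0.202

20.2%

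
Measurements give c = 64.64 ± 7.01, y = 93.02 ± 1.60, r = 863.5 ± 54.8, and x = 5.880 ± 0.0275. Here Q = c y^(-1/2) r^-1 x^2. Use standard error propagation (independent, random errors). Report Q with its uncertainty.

0.2684 ± 0.0339

Since Q is a product/quotient, work with relative uncertainties:
  (1·δc/c)² = (1×0.108)² = 0.0118;  (−½·δy/y)² = (-0.5×0.0172)² = 7.4e-05;  (-1·δr/r)² = (-1×0.0635)² = 0.00403;  (2·δx/x)² = (2×0.00468)² = 8.75e-05
δQ/Q = √(0.0159) = 0.126
Q = 0.2684, so δQ = 0.126 × 0.2684 = 0.0339.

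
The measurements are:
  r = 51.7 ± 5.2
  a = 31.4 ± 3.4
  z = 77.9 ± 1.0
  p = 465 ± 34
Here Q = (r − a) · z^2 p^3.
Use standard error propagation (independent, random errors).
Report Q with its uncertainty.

(1.24 ± 0.467) × 10^13

Let u = r − a = 20.3. δu = √(δr² + δa²) = √(27.0 + 11.6) = 6.21, so δu/u = 0.306.
Q is then a monomial in u, z, p:
δQ/Q = √((δu/u)² + (2·δz/z)² + (3·δp/p)²) = √(0.0937 + 0.000659 + 0.0481) = 0.377
Q = 1.24e+13, so δQ = 0.377 × 1.24e+13 = 4.67e+12.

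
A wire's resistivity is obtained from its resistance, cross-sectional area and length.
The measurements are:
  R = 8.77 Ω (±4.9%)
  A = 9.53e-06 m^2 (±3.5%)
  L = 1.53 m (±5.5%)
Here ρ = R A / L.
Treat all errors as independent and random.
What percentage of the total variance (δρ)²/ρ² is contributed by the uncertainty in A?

18.4%

(δρ/ρ)² = (1·δR/R)² + (1·δA/A)² + (-1·δL/L)²
  R term: (1×0.0490)² = 0.00240
  A term: (1×0.0350)² = 0.00123
  L term: (-1×0.0550)² = 0.00302
Total = 0.00665. Share from A = 0.00123/0.00665 = 0.184.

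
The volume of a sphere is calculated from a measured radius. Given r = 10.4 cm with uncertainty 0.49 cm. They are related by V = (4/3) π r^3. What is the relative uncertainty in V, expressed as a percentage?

14.1%

V ∝ r^3, so δV/V = |3| · δr/r = 3 × 0.0471 = 0.141.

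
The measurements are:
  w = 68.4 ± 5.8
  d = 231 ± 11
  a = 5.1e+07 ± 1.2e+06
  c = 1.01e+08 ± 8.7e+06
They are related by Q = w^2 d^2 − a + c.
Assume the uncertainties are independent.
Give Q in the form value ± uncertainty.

(3.00 ± 0.493) × 10^8

Let p = w^2·d^2 = 2.5e+08. δp/p = √((2·δw/w)² + (2·δd/d)²) = √(0.0288 + 0.00907) = 0.195, so δp = 4.86e+07.
Q = p − a + c: δQ = √(δp² + δa² + δc²) = √(2.36e+15 + 1.44e+12 + 7.57e+13) = 4.93e+07
Q = 3e+08.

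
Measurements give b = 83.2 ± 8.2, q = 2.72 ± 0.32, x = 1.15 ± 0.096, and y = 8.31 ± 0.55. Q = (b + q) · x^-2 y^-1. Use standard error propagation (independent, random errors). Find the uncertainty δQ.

Let u = b + q = 85.9. δu = √(δb² + δq²) = √(67.2 + 0.102) = 8.21, so δu/u = 0.0955.
Q is then a monomial in u, x, y:
δQ/Q = √((δu/u)² + (-2·δx/x)² + (-1·δy/y)²) = √(0.00912 + 0.0279 + 0.00438) = 0.203
Q = 7.82, so δQ = 0.203 × 7.82 = 1.59.

1.59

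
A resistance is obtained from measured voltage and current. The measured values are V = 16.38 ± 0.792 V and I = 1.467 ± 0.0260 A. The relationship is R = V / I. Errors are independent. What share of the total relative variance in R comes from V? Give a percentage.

(δR/R)² = (1·δV/V)² + (-1·δI/I)²
  V term: (1×0.0484)² = 0.00234
  I term: (-1×0.0177)² = 0.000314
Total = 0.00265. Share from V = 0.00234/0.00265 = 0.882.

88.2%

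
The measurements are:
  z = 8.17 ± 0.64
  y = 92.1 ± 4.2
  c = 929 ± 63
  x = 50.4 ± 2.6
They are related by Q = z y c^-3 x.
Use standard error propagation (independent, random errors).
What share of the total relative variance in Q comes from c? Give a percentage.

79.2%

(δQ/Q)² = (1·δz/z)² + (1·δy/y)² + (-3·δc/c)² + (1·δx/x)²
  z term: (1×0.0783)² = 0.00614
  y term: (1×0.0456)² = 0.00208
  c term: (-3×0.0678)² = 0.0414
  x term: (1×0.0516)² = 0.00266
Total = 0.0523. Share from c = 0.0414/0.0523 = 0.792.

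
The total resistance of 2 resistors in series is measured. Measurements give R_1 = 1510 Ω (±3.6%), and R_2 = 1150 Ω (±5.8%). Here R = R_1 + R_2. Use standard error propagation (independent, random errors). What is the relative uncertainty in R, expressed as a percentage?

For a sum/difference, combine absolute errors in quadrature:
  (δR_1)² = 2960;  (δR_2)² = 4450
δR = √(7400) = 86.0 Ω
R = 2660 Ω, so δR/R = 86.0/2660 = 0.0323.

3.23%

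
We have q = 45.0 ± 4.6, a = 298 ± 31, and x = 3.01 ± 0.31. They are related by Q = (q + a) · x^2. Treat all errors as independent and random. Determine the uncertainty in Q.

700

Let u = q + a = 343. δu = √(δq² + δa²) = √(21.2 + 961) = 31.3, so δu/u = 0.0914.
Q is then a monomial in u, x:
δQ/Q = √((δu/u)² + (2·δx/x)²) = √(0.00835 + 0.0424) = 0.225
Q = 3110, so δQ = 0.225 × 3110 = 700.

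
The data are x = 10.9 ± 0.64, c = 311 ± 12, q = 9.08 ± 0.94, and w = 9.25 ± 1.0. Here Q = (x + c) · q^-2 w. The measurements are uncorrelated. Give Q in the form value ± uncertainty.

36.1 ± 8.54

Let u = x + c = 322. δu = √(δx² + δc²) = √(0.410 + 144) = 12.0, so δu/u = 0.0373.
Q is then a monomial in u, q, w:
δQ/Q = √((δu/u)² + (-2·δq/q)² + (1·δw/w)²) = √(0.00139 + 0.0429 + 0.0117) = 0.237
Q = 36.1, so δQ = 0.237 × 36.1 = 8.54.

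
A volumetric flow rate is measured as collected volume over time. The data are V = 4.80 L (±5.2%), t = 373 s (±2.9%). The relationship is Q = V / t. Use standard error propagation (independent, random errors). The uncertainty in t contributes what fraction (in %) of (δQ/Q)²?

23.7%

(δQ/Q)² = (1·δV/V)² + (-1·δt/t)²
  V term: (1×0.0520)² = 0.00270
  t term: (-1×0.0290)² = 0.000841
Total = 0.00355. Share from t = 0.000841/0.00355 = 0.237.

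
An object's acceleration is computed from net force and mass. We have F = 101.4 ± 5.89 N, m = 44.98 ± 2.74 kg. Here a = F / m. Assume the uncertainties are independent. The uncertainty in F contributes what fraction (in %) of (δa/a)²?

(δa/a)² = (1·δF/F)² + (-1·δm/m)²
  F term: (1×0.0581)² = 0.00337
  m term: (-1×0.0609)² = 0.00371
Total = 0.00708. Share from F = 0.00337/0.00708 = 0.476.

47.6%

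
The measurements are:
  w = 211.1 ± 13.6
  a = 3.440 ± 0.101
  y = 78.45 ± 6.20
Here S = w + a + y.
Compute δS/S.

Sums and differences: (δS)² = Σ (cᵢ δxᵢ)².
  (δw)² = 185;  (δa)² = 0.0102;  (δy)² = 38.4
δS = √(223) = 14.9
S = 293.0, so δS/S = 14.9/293.0 = 0.0510.

0.0510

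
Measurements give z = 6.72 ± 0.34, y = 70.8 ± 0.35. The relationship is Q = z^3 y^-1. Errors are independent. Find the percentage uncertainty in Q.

For a monomial Q ∝ z^3, y^-1, fractional errors add in quadrature:
  (3·δz/z)² = (3×0.0506)² = 0.0230;  (-1·δy/y)² = (-1×0.00494)² = 2.44e-05
δQ/Q = √(0.0231) = 0.152

15.2%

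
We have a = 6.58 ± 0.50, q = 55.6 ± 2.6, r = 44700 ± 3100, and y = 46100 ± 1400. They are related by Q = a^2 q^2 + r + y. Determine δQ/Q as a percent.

10.7%

Let p = a^2·q^2 = 1.34e+05. δp/p = √((2·δa/a)² + (2·δq/q)²) = √(0.0231 + 0.00875) = 0.178, so δp = 23900.
Q = p + r + y: δQ = √(δp² + δr² + δy²) = √(5.7e+08 + 9.61e+06 + 1.96e+06) = 24100
Q = 2.25e+05, so δQ/Q = 24100/2.25e+05 = 0.107.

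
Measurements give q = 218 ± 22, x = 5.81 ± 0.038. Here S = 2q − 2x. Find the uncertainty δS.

44.0

For a sum/difference, combine absolute errors in quadrature:
  (2·δq)² = 1940;  (2·δx)² = 0.00578
δS = √(1940) = 44.0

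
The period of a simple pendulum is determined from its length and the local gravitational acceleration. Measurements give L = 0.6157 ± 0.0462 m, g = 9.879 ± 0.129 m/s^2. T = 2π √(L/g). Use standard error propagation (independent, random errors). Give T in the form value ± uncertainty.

Each factor contributes (exponent × relative error)² to (δT/T)²:
  (½·δL/L)² = (0.5×0.0750)² = 0.00141;  (−½·δg/g)² = (-0.5×0.0131)² = 4.26e-05
δT/T = √(0.00145) = 0.0381
T = 1.569 s, so δT = 0.0381 × 1.569 = 0.0597 s.

1.569 ± 0.0597 s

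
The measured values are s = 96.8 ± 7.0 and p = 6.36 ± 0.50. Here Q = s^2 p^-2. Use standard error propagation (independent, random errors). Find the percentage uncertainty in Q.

21.4%

Products/powers → add relative errors in quadrature, weighted by exponent:
  (2·δs/s)² = (2×0.0723)² = 0.0209;  (-2·δp/p)² = (-2×0.0786)² = 0.0247
δQ/Q = √(0.0456) = 0.214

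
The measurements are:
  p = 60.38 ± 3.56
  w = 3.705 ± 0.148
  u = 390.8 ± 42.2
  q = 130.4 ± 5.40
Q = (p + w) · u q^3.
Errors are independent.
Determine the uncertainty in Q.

9.65e+09

Let h = p + w = 64.09. δh = √(δp² + δw²) = √(12.7 + 0.0219) = 3.56, so δh/h = 0.0556.
Q is then a monomial in h, u, q:
δQ/Q = √((δh/h)² + (1·δu/u)² + (3·δq/q)²) = √(0.00309 + 0.0117 + 0.0154) = 0.174
Q = 5.553e+10, so δQ = 0.174 × 5.553e+10 = 9.65e+09.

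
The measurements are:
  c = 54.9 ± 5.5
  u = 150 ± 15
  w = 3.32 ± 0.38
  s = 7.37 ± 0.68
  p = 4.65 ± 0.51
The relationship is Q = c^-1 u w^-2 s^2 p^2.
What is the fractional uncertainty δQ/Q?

Products/powers → add relative errors in quadrature, weighted by exponent:
  (-1·δc/c)² = (-1×0.100)² = 0.0100;  (1·δu/u)² = (1×0.100)² = 0.0100;  (-2·δw/w)² = (-2×0.114)² = 0.0524;  (2·δs/s)² = (2×0.0923)² = 0.0341;  (2·δp/p)² = (2×0.110)² = 0.0481
δQ/Q = √(0.155) = 0.393

0.393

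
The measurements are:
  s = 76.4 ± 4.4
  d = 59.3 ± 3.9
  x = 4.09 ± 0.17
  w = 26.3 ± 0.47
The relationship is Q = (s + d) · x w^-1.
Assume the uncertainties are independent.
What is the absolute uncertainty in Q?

1.32

Let u = s + d = 136. δu = √(δs² + δd²) = √(19.4 + 15.2) = 5.88, so δu/u = 0.0433.
Q is then a monomial in u, x, w:
δQ/Q = √((δu/u)² + (1·δx/x)² + (-1·δw/w)²) = √(0.00188 + 0.00173 + 0.000319) = 0.0626
Q = 21.1, so δQ = 0.0626 × 21.1 = 1.32.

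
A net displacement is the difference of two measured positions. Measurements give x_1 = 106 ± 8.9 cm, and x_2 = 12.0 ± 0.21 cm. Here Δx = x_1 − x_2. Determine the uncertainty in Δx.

8.90 cm

Absolute uncertainties add in quadrature for a linear combination:
  (δx_1)² = 79.2;  (δx_2)² = 0.0441
δΔx = √(79.3) = 8.90 cm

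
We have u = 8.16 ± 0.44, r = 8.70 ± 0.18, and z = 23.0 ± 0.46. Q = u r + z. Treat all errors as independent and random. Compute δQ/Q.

0.0439

Let p = u·r = 71.0. δp/p = √((1·δu/u)² + (1·δr/r)²) = √(0.00291 + 0.000428) = 0.0578, so δp = 4.10.
Q = p + z: δQ = √(δp² + δz²) = √(16.8 + 0.212) = 4.13
Q = 94.0, so δQ/Q = 4.13/94.0 = 0.0439.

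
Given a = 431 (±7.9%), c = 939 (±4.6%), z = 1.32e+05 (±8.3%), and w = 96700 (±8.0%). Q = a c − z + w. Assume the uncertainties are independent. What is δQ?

Let p = a·c = 4.05e+05. δp/p = √((1·δa/a)² + (1·δc/c)²) = √(0.00624 + 0.00212) = 0.0914, so δp = 37000.
Q = p − z + w: δQ = √(δp² + δz² + δw²) = √(1.37e+09 + 1.2e+08 + 5.98e+07) = 39400

39400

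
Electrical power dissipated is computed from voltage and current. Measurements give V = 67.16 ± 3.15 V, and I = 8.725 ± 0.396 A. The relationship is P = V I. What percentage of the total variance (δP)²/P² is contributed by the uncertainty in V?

51.6%

(δP/P)² = (1·δV/V)² + (1·δI/I)²
  V term: (1×0.0469)² = 0.00220
  I term: (1×0.0454)² = 0.00206
Total = 0.00426. Share from V = 0.00220/0.00426 = 0.516.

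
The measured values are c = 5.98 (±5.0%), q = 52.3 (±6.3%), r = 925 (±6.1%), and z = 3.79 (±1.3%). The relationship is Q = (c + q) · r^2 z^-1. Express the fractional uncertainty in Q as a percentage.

Let u = c + q = 58.3. δu = √(δc² + δq²) = √(0.0894 + 10.9) = 3.31, so δu/u = 0.0568.
Q is then a monomial in u, r, z:
δQ/Q = √((δu/u)² + (2·δr/r)² + (-1·δz/z)²) = √(0.00322 + 0.0149 + 0.000169) = 0.135

13.5%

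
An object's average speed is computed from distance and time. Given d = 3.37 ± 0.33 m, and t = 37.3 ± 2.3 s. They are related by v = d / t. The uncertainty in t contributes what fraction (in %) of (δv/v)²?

28.4%

(δv/v)² = (1·δd/d)² + (-1·δt/t)²
  d term: (1×0.0979)² = 0.00959
  t term: (-1×0.0617)² = 0.00380
Total = 0.0134. Share from t = 0.00380/0.0134 = 0.284.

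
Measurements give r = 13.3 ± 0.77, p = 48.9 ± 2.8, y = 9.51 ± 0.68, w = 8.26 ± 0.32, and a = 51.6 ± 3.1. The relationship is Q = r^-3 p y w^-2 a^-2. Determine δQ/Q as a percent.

24.3%

Relative error in a monomial: (δQ/Q)² = Σ (nᵢ · δxᵢ/xᵢ)².
  (-3·δr/r)² = (-3×0.0579)² = 0.0302;  (1·δp/p)² = (1×0.0573)² = 0.00328;  (1·δy/y)² = (1×0.0715)² = 0.00511;  (-2·δw/w)² = (-2×0.0387)² = 0.00600;  (-2·δa/a)² = (-2×0.0601)² = 0.0144
δQ/Q = √(0.0590) = 0.243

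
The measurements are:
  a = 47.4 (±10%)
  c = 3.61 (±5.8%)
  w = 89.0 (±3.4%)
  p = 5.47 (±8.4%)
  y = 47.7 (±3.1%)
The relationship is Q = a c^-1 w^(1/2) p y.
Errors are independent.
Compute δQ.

4760

Relative error in a monomial: (δQ/Q)² = Σ (nᵢ · δxᵢ/xᵢ)².
  (1·δa/a)² = (1×0.100)² = 0.0100;  (-1·δc/c)² = (-1×0.0580)² = 0.00336;  (½·δw/w)² = (0.5×0.0340)² = 0.000289;  (1·δp/p)² = (1×0.0840)² = 0.00706;  (1·δy/y)² = (1×0.0310)² = 0.000961
δQ/Q = √(0.0217) = 0.147
Q = 32300, so δQ = 0.147 × 32300 = 4760.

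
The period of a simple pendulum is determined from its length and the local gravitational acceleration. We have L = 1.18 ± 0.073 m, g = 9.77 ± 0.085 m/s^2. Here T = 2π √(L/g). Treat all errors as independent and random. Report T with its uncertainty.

Since T is a product/quotient, work with relative uncertainties:
  (½·δL/L)² = (0.5×0.0619)² = 0.000957;  (−½·δg/g)² = (-0.5×0.00870)² = 1.89e-05
δT/T = √(0.000976) = 0.0312
T = 2.18 s, so δT = 0.0312 × 2.18 = 0.0682 s.

2.18 ± 0.0682 s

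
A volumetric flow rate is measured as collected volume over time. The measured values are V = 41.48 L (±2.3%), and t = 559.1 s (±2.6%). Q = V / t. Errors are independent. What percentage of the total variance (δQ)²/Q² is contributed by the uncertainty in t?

(δQ/Q)² = (1·δV/V)² + (-1·δt/t)²
  V term: (1×0.0230)² = 0.000529
  t term: (-1×0.0260)² = 0.000676
Total = 0.00121. Share from t = 0.000676/0.00121 = 0.561.

56.1%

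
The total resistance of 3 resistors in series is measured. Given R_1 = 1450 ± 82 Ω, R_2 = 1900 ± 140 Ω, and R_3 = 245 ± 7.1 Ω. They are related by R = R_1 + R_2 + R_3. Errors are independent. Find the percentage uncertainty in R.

4.52%

Each term contributes (cᵢ δxᵢ)² to (δR)²:
  (δR_1)² = 6720;  (δR_2)² = 19600;  (δR_3)² = 50.4
δR = √(26400) = 162 Ω
R = 3600 Ω, so δR/R = 162/3600 = 0.0452.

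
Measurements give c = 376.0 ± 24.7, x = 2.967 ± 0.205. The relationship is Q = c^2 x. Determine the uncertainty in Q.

Products/powers → add relative errors in quadrature, weighted by exponent:
  (2·δc/c)² = (2×0.0657)² = 0.0173;  (1·δx/x)² = (1×0.0691)² = 0.00477
δQ/Q = √(0.0220) = 0.148
Q = 419500, so δQ = 0.148 × 419500 = 62300.

62300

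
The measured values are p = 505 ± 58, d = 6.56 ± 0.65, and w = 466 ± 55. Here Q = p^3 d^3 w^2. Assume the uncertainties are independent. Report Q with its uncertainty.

(7.90 ± 4.05) × 10^15

For a monomial Q ∝ p^3, d^3, w^2, fractional errors add in quadrature:
  (3·δp/p)² = (3×0.115)² = 0.119;  (3·δd/d)² = (3×0.0991)² = 0.0884;  (2·δw/w)² = (2×0.118)² = 0.0557
δQ/Q = √(0.263) = 0.513
Q = 7.9e+15, so δQ = 0.513 × 7.9e+15 = 4.05e+15.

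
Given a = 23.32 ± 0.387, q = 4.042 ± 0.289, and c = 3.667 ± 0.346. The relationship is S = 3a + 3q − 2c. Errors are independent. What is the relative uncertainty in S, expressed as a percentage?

Absolute uncertainties add in quadrature for a linear combination:
  (3·δa)² = 1.35;  (3·δq)² = 0.752;  (2·δc)² = 0.479
δS = √(2.58) = 1.61
S = 74.75, so δS/S = 1.61/74.75 = 0.0215.

2.15%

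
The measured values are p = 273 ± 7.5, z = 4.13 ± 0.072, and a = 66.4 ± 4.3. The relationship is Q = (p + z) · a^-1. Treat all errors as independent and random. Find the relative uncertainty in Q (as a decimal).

0.0702

Let u = p + z = 277. δu = √(δp² + δz²) = √(56.2 + 0.00518) = 7.50, so δu/u = 0.0271.
Q is then a monomial in u, a:
δQ/Q = √((δu/u)² + (-1·δa/a)²) = √(0.000732 + 0.00419) = 0.0702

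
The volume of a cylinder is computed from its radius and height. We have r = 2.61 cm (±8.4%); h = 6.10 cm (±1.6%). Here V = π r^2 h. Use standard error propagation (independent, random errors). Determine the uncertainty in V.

22.0 cm^3

Each factor contributes (exponent × relative error)² to (δV/V)²:
  (2·δr/r)² = (2×0.0840)² = 0.0282;  (1·δh/h)² = (1×0.0160)² = 0.000256
δV/V = √(0.0285) = 0.169
V = 131 cm^3, so δV = 0.169 × 131 = 22.0 cm^3.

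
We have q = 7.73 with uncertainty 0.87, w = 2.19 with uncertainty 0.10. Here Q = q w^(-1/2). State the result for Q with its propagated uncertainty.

Q is a product of powers, so relative uncertainties combine in quadrature:
  (1·δq/q)² = (1×0.113)² = 0.0127;  (−½·δw/w)² = (-0.5×0.0457)² = 0.000521
δQ/Q = √(0.0132) = 0.115
Q = 5.22, so δQ = 0.115 × 5.22 = 0.600.

5.22 ± 0.600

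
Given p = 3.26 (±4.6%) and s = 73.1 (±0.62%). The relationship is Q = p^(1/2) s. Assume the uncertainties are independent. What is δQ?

3.14

Q is a product of powers, so relative uncertainties combine in quadrature:
  (½·δp/p)² = (0.5×0.0460)² = 0.000529;  (1·δs/s)² = (1×0.00620)² = 3.84e-05
δQ/Q = √(0.000567) = 0.0238
Q = 132, so δQ = 0.0238 × 132 = 3.14.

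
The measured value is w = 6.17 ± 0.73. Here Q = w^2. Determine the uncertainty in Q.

9.01

Q ∝ w^2, so δQ/Q = |2| · δw/w = 2 × 0.118 = 0.237.
Q = 38.1, so δQ = 0.237 × 38.1 = 9.01.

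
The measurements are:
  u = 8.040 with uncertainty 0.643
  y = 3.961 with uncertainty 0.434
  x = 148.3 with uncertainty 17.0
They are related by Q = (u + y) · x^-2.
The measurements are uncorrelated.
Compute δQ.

Let w = u + y = 12.00. δw = √(δu² + δy²) = √(0.413 + 0.188) = 0.776, so δw/w = 0.0646.
Q is then a monomial in w, x:
δQ/Q = √((δw/w)² + (-2·δx/x)²) = √(0.00418 + 0.0526) = 0.238
Q = 0.0005457, so δQ = 0.238 × 0.0005457 = 0.000130.

0.000130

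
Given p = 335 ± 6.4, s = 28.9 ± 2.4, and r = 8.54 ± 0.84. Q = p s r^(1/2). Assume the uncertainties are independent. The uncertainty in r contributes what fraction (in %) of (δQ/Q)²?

(δQ/Q)² = (1·δp/p)² + (1·δs/s)² + (½·δr/r)²
  p term: (1×0.0191)² = 0.000365
  s term: (1×0.0830)² = 0.00690
  r term: (0.5×0.0984)² = 0.00242
Total = 0.00968. Share from r = 0.00242/0.00968 = 0.250.

25.0%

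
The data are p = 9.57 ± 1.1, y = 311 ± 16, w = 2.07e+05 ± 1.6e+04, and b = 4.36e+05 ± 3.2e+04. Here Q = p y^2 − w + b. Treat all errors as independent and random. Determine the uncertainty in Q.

1.47e+05

Let h = p·y^2 = 9.26e+05. δh/h = √((1·δp/p)² + (2·δy/y)²) = √(0.0132 + 0.0106) = 0.154, so δh = 1.43e+05.
Q = h − w + b: δQ = √(δh² + δw² + δb²) = √(2.04e+10 + 2.56e+08 + 1.02e+09) = 1.47e+05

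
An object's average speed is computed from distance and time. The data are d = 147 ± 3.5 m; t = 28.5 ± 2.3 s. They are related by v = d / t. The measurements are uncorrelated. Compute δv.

0.434 m/s

v is a product of powers, so relative uncertainties combine in quadrature:
  (1·δd/d)² = (1×0.0238)² = 0.000567;  (-1·δt/t)² = (-1×0.0807)² = 0.00651
δv/v = √(0.00708) = 0.0841
v = 5.16 m/s, so δv = 0.0841 × 5.16 = 0.434 m/s.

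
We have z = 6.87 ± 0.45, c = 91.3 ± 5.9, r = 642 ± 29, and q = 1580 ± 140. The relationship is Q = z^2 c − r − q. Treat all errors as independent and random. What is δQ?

Let p = z^2·c = 4310. δp/p = √((2·δz/z)² + (1·δc/c)²) = √(0.0172 + 0.00418) = 0.146, so δp = 629.
Q = p − r − q: δQ = √(δp² + δr² + δq²) = √(3.96e+05 + 841 + 19600) = 645

645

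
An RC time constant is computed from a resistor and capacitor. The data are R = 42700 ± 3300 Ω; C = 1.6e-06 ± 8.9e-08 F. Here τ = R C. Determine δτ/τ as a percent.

9.52%

Relative error in a monomial: (δτ/τ)² = Σ (nᵢ · δxᵢ/xᵢ)².
  (1·δR/R)² = (1×0.0773)² = 0.00597;  (1·δC/C)² = (1×0.0556)² = 0.00309
δτ/τ = √(0.00907) = 0.0952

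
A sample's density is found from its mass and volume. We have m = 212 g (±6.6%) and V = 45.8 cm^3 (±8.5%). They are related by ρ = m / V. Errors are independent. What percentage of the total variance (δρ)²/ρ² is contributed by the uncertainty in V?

62.4%

(δρ/ρ)² = (1·δm/m)² + (-1·δV/V)²
  m term: (1×0.0660)² = 0.00436
  V term: (-1×0.0850)² = 0.00723
Total = 0.0116. Share from V = 0.00723/0.0116 = 0.624.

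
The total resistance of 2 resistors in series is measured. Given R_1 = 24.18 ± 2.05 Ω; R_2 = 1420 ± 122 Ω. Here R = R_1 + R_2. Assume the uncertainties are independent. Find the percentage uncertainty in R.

8.45%

Sums and differences: (δR)² = Σ (cᵢ δxᵢ)².
  (δR_1)² = 4.20;  (δR_2)² = 14900
δR = √(14900) = 122 Ω
R = 1444 Ω, so δR/R = 122/1444 = 0.0845.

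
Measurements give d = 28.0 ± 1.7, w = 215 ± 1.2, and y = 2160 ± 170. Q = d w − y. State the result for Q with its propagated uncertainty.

Let p = d·w = 6020. δp/p = √((1·δd/d)² + (1·δw/w)²) = √(0.00369 + 3.12e-05) = 0.0610, so δp = 367.
Q = p − y: δQ = √(δp² + δy²) = √(1.35e+05 + 28900) = 404
Q = 3860.

3860 ± 404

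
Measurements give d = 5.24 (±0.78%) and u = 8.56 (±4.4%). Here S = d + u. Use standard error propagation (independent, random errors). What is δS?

0.379

Absolute uncertainties add in quadrature for a linear combination:
  (δd)² = 0.00167;  (δu)² = 0.142
δS = √(0.144) = 0.379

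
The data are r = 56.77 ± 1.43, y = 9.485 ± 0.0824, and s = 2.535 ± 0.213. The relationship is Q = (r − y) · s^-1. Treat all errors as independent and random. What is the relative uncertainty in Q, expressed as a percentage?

Let u = r − y = 47.29. δu = √(δr² + δy²) = √(2.04 + 0.00679) = 1.43, so δu/u = 0.0303.
Q is then a monomial in u, s:
δQ/Q = √((δu/u)² + (-1·δs/s)²) = √(0.000918 + 0.00706) = 0.0893

8.93%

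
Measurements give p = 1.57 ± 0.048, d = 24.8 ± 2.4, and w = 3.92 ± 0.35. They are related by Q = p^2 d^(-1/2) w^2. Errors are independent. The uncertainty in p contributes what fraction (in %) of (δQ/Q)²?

(δQ/Q)² = (2·δp/p)² + (−½·δd/d)² + (2·δw/w)²
  p term: (2×0.0306)² = 0.00374
  d term: (-0.5×0.0968)² = 0.00234
  w term: (2×0.0893)² = 0.0319
Total = 0.0380. Share from p = 0.00374/0.0380 = 0.0985.

9.85%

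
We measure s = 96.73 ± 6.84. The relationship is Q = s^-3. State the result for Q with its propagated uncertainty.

Q ∝ s^-3, so δQ/Q = |-3| · δs/s = 3 × 0.0707 = 0.212.
Q = 1.105e-06, so δQ = 0.212 × 1.105e-06 = 2.34e-07.

(1.105 ± 0.234) × 10^-6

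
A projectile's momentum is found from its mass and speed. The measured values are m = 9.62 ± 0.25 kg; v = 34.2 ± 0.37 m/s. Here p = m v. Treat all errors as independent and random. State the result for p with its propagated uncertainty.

Products/powers → add relative errors in quadrature, weighted by exponent:
  (1·δm/m)² = (1×0.0260)² = 0.000675;  (1·δv/v)² = (1×0.0108)² = 0.000117
δp/p = √(0.000792) = 0.0281
p = 329 kg·m/s, so δp = 0.0281 × 329 = 9.26 kg·m/s.

329 ± 9.26 kg·m/s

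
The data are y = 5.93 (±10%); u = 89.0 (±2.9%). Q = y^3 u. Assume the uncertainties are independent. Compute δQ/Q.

0.301

For a monomial Q ∝ y^3, u, fractional errors add in quadrature:
  (3·δy/y)² = (3×0.100)² = 0.0900;  (1·δu/u)² = (1×0.0290)² = 0.000841
δQ/Q = √(0.0908) = 0.301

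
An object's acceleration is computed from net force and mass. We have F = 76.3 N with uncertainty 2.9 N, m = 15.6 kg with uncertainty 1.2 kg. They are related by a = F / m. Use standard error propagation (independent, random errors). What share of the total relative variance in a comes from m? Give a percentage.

(δa/a)² = (1·δF/F)² + (-1·δm/m)²
  F term: (1×0.0380)² = 0.00144
  m term: (-1×0.0769)² = 0.00592
Total = 0.00736. Share from m = 0.00592/0.00736 = 0.804.

80.4%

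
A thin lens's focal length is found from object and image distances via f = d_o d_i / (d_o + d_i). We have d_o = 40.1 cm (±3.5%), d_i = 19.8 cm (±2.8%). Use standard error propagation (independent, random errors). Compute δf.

∂f/∂d_o = (d_i/(d_o+d_i))² = 0.109;  ∂f/∂d_i = (d_o/(d_o+d_i))² = 0.448
δf = √((∂f/∂d_o · δd_o)² + (∂f/∂d_i · δd_i)²) = √(0.0235 + 0.0617) = 0.292 cm

0.292 cm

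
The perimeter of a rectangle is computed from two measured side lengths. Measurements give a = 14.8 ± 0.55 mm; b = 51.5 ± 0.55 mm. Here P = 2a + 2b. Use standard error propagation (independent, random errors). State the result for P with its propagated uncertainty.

For a sum/difference, combine absolute errors in quadrature:
  (2·δa)² = 1.21;  (2·δb)² = 1.21
δP = √(2.42) = 1.56 mm
P = 133 mm.

133 ± 1.56 mm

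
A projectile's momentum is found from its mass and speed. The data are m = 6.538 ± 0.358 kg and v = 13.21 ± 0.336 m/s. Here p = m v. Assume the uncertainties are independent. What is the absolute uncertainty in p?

5.21 kg·m/s

Since p is a product/quotient, work with relative uncertainties:
  (1·δm/m)² = (1×0.0548)² = 0.00300;  (1·δv/v)² = (1×0.0254)² = 0.000647
δp/p = √(0.00365) = 0.0604
p = 86.37 kg·m/s, so δp = 0.0604 × 86.37 = 5.21 kg·m/s.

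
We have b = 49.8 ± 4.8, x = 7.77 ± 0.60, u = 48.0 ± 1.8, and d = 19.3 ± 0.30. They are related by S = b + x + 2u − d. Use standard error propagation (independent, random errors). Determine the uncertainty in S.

6.04

Sums and differences: (δS)² = Σ (cᵢ δxᵢ)².
  (δb)² = 23.0;  (δx)² = 0.360;  (2·δu)² = 13.0;  (δd)² = 0.0900
δS = √(36.5) = 6.04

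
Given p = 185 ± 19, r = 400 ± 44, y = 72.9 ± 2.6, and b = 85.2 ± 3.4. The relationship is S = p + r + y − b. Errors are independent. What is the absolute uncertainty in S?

S is a linear combination, so absolute uncertainties add in quadrature:
  (δp)² = 361;  (δr)² = 1940;  (δy)² = 6.76;  (δb)² = 11.6
δS = √(2320) = 48.1

48.1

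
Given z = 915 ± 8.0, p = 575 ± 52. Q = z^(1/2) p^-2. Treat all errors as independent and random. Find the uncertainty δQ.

Since Q is a product/quotient, work with relative uncertainties:
  (½·δz/z)² = (0.5×0.00874)² = 1.91e-05;  (-2·δp/p)² = (-2×0.0904)² = 0.0327
δQ/Q = √(0.0327) = 0.181
Q = 9.15e-05, so δQ = 0.181 × 9.15e-05 = 1.66e-05.

1.66e-05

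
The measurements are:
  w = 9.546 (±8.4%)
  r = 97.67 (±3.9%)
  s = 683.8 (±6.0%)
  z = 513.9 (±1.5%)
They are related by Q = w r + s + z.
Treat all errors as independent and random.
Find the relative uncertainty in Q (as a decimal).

Let p = w·r = 932.4. δp/p = √((1·δw/w)² + (1·δr/r)²) = √(0.00706 + 0.00152) = 0.0926, so δp = 86.3.
Q = p + s + z: δQ = √(δp² + δs² + δz²) = √(7460 + 1680 + 59.4) = 95.9
Q = 2130, so δQ/Q = 95.9/2130 = 0.0450.

0.0450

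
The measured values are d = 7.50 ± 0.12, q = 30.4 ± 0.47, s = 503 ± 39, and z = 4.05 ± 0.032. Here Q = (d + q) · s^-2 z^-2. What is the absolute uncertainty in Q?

1.43e-06

Let u = d + q = 37.9. δu = √(δd² + δq²) = √(0.0144 + 0.221) = 0.485, so δu/u = 0.0128.
Q is then a monomial in u, s, z:
δQ/Q = √((δu/u)² + (-2·δs/s)² + (-2·δz/z)²) = √(0.000164 + 0.0240 + 0.000250) = 0.156
Q = 9.13e-06, so δQ = 0.156 × 9.13e-06 = 1.43e-06.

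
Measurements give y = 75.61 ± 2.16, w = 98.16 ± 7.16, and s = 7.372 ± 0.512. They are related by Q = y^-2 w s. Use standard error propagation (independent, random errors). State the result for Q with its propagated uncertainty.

Products/powers → add relative errors in quadrature, weighted by exponent:
  (-2·δy/y)² = (-2×0.0286)² = 0.00326;  (1·δw/w)² = (1×0.0729)² = 0.00532;  (1·δs/s)² = (1×0.0695)² = 0.00482
δQ/Q = √(0.0134) = 0.116
Q = 0.1266, so δQ = 0.116 × 0.1266 = 0.0147.

0.1266 ± 0.0147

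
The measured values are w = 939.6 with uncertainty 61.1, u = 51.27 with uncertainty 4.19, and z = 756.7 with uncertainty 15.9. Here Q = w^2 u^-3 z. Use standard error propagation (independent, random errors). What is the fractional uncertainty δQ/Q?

Since Q is a product/quotient, work with relative uncertainties:
  (2·δw/w)² = (2×0.0650)² = 0.0169;  (-3·δu/u)² = (-3×0.0817)² = 0.0601;  (1·δz/z)² = (1×0.0210)² = 0.000442
δQ/Q = √(0.0775) = 0.278

0.278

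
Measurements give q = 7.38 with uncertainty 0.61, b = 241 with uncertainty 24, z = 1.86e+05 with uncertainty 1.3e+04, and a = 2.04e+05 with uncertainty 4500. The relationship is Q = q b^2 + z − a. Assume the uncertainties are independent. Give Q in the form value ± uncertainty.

(4.11 ± 0.934) × 10^5

Let p = q·b^2 = 4.29e+05. δp/p = √((1·δq/q)² + (2·δb/b)²) = √(0.00683 + 0.0397) = 0.216, so δp = 92400.
Q = p + z − a: δQ = √(δp² + δz² + δa²) = √(8.54e+09 + 1.69e+08 + 2.02e+07) = 93400
Q = 4.11e+05.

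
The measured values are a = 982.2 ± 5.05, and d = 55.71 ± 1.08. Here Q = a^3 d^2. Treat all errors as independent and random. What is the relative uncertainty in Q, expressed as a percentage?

4.17%

Each factor contributes (exponent × relative error)² to (δQ/Q)²:
  (3·δa/a)² = (3×0.00514)² = 0.000238;  (2·δd/d)² = (2×0.0194)² = 0.00150
δQ/Q = √(0.00174) = 0.0417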